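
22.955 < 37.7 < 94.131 True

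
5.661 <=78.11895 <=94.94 True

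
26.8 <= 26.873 True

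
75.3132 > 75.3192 False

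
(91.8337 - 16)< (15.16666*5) False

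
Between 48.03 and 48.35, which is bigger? 48.35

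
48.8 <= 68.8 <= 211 True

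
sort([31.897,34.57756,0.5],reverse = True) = [34.57756,31.897,0.5]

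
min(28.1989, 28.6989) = 28.1989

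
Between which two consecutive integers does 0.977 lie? 0 and 1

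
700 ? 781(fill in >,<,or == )<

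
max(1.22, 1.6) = 1.6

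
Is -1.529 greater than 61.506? No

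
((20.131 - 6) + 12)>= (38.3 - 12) False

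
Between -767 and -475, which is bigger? -475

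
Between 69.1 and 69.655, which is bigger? 69.655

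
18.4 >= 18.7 False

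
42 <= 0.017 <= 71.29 False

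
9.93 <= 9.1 False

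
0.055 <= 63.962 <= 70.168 True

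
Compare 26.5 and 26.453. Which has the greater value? 26.5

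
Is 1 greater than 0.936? Yes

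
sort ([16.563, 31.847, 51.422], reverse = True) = [51.422, 31.847, 16.563]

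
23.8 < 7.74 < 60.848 False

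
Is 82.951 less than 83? Yes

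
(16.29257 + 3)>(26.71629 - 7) False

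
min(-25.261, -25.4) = -25.4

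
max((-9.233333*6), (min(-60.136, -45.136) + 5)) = -55.136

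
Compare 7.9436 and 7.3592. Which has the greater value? 7.9436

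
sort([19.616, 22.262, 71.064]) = [19.616, 22.262, 71.064]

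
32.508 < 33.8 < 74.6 True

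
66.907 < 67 True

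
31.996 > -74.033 True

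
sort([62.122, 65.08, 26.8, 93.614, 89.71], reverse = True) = [93.614, 89.71, 65.08, 62.122, 26.8]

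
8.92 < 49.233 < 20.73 False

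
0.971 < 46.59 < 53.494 True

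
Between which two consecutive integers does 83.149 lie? 83 and 84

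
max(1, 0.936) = 1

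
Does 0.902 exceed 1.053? No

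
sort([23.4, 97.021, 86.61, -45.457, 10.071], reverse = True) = [97.021, 86.61, 23.4, 10.071, -45.457]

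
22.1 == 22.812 False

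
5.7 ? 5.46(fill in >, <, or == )>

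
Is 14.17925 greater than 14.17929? No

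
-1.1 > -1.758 True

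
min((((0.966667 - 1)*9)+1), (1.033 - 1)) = 0.033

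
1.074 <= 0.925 False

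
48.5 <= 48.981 True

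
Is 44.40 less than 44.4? No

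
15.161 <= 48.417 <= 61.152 True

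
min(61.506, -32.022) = -32.022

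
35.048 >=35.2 False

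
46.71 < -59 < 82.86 False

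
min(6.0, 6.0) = 6.0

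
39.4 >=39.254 True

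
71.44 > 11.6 True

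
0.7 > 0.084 True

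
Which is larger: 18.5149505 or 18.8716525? 18.8716525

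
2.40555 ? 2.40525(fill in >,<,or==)>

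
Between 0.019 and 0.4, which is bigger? 0.4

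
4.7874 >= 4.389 True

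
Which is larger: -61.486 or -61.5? -61.486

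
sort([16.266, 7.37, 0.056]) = [0.056, 7.37, 16.266]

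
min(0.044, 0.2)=0.044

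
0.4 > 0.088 True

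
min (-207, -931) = -931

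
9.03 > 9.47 False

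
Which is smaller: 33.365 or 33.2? 33.2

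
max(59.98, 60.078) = 60.078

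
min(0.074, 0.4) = 0.074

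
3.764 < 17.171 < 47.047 True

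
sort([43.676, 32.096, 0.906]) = [0.906, 32.096, 43.676]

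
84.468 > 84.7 False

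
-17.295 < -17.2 True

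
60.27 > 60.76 False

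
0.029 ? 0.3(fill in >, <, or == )<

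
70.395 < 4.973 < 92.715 False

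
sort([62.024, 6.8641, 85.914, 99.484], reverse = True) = [99.484, 85.914, 62.024, 6.8641]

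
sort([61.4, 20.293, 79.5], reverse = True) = [79.5, 61.4, 20.293]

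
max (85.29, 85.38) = 85.38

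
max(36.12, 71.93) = 71.93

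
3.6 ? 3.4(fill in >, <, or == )>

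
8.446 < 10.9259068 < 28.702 True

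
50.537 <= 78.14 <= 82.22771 True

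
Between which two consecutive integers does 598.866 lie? 598 and 599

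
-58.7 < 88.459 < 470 True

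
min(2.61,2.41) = 2.41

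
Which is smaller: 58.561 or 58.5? 58.5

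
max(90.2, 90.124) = 90.2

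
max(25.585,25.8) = 25.8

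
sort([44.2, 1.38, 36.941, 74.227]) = [1.38, 36.941, 44.2, 74.227]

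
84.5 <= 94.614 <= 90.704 False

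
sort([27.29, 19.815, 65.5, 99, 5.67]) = [5.67, 19.815, 27.29, 65.5, 99]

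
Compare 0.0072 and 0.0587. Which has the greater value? 0.0587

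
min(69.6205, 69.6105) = 69.6105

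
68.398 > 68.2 True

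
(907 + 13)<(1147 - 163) True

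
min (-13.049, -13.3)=-13.3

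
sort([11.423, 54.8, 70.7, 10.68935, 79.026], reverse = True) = [79.026, 70.7, 54.8, 11.423, 10.68935]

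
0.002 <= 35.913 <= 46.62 True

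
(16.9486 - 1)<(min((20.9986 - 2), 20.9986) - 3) True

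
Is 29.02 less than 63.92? Yes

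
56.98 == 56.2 False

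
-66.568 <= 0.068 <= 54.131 True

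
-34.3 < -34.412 False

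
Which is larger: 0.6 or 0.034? 0.6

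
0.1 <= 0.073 False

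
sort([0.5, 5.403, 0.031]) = [0.031, 0.5, 5.403]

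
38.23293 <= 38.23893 True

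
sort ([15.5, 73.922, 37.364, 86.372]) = [15.5, 37.364, 73.922, 86.372]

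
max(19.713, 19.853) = 19.853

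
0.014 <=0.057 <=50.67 True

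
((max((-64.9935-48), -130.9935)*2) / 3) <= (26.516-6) True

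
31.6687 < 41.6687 True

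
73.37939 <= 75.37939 True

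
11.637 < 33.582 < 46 True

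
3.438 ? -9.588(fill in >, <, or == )>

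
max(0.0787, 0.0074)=0.0787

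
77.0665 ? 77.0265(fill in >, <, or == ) >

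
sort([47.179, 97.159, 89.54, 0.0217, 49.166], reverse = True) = [97.159, 89.54, 49.166, 47.179, 0.0217]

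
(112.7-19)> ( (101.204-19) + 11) True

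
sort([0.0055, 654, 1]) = [0.0055, 1, 654]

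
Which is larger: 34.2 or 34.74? 34.74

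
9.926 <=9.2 False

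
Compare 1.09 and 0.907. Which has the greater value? 1.09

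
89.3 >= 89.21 True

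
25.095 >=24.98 True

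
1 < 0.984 False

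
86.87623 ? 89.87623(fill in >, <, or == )<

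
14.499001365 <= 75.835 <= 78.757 True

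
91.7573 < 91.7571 False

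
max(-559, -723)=-559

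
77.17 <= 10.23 False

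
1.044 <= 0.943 False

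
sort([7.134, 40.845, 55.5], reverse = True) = [55.5, 40.845, 7.134]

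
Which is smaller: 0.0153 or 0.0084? 0.0084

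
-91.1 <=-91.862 False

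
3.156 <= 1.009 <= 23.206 False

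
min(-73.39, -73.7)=-73.7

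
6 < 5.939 False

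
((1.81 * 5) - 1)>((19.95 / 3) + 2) False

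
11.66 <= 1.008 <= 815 False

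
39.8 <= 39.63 False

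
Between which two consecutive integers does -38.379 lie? -39 and -38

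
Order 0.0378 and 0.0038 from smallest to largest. 0.0038, 0.0378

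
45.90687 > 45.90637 True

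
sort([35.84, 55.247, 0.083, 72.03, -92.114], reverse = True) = [72.03, 55.247, 35.84, 0.083, -92.114]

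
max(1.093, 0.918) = 1.093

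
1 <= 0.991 False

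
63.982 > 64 False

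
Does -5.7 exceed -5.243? No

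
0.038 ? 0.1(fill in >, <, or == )<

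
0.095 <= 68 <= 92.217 True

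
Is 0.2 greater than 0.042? Yes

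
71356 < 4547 False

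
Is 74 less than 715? Yes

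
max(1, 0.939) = 1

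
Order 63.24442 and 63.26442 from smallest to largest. 63.24442,63.26442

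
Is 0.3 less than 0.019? No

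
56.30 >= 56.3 True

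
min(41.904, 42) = 41.904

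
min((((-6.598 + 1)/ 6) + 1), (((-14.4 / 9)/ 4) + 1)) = 0.067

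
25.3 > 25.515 False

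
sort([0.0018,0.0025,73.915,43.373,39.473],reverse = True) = [73.915,43.373,39.473,0.0025,0.0018]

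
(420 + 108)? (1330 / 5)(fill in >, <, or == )>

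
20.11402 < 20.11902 True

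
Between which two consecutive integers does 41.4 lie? 41 and 42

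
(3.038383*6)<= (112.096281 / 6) True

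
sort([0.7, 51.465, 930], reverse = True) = [930, 51.465, 0.7]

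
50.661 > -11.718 True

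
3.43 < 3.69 True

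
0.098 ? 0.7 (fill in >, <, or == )<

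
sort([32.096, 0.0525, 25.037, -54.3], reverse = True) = [32.096, 25.037, 0.0525, -54.3]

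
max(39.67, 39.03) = 39.67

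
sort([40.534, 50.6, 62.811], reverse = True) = [62.811, 50.6, 40.534]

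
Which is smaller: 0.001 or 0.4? 0.001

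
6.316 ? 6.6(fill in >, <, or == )<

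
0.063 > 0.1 False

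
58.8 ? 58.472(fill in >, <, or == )>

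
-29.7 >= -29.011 False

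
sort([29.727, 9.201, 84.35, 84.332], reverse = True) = [84.35, 84.332, 29.727, 9.201]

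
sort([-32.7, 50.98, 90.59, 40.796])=[-32.7, 40.796, 50.98, 90.59]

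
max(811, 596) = 811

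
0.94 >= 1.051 False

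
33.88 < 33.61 False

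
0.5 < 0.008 False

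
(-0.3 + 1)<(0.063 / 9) False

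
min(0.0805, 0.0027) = 0.0027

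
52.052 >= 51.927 True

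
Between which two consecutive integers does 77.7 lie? 77 and 78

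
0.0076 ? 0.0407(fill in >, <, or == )<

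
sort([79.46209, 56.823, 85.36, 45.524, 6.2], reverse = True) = [85.36, 79.46209, 56.823, 45.524, 6.2]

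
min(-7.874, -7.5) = -7.874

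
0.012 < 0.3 True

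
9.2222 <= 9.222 False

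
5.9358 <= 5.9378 True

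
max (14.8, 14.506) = 14.8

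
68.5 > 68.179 True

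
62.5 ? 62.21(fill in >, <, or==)>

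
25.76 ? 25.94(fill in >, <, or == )<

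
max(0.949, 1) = 1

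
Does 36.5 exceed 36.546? No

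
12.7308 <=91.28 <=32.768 False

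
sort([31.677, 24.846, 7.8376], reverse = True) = [31.677, 24.846, 7.8376]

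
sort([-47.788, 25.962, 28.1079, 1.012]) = [-47.788, 1.012, 25.962, 28.1079]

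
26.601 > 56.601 False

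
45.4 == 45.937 False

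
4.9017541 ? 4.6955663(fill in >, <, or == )>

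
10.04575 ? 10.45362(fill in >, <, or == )<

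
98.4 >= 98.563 False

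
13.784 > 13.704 True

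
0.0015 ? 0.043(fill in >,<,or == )<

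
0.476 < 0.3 False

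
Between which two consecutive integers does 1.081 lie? 1 and 2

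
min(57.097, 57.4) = 57.097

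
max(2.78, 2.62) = 2.78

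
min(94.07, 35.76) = 35.76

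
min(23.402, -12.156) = -12.156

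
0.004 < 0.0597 True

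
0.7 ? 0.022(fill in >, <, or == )>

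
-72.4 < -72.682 False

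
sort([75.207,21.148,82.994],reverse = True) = [82.994,75.207,21.148]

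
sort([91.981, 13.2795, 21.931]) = [13.2795, 21.931, 91.981]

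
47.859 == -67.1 False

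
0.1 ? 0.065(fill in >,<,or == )>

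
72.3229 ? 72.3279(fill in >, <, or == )<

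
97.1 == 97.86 False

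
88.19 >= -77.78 True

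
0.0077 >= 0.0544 False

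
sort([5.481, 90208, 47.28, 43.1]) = [5.481, 43.1, 47.28, 90208]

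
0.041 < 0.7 True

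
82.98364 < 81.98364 False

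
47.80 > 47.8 False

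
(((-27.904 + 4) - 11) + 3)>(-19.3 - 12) False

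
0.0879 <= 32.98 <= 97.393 True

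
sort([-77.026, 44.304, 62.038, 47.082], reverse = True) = [62.038, 47.082, 44.304, -77.026]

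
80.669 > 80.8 False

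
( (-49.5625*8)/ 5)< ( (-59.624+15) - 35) False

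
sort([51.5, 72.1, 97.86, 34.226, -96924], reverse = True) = [97.86, 72.1, 51.5, 34.226, -96924]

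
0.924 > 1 False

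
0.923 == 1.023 False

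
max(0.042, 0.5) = 0.5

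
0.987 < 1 True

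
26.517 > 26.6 False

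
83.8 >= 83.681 True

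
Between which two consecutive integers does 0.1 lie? 0 and 1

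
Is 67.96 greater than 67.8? Yes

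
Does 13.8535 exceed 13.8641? No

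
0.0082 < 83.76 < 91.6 True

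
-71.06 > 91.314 False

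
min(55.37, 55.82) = 55.37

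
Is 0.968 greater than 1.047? No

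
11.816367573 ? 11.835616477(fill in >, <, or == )<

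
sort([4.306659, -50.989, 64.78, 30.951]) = [-50.989, 4.306659, 30.951, 64.78]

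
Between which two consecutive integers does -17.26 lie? -18 and -17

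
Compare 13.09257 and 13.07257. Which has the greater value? 13.09257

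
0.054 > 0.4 False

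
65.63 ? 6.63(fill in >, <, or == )>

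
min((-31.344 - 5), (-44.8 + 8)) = -36.8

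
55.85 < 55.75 False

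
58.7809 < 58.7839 True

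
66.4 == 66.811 False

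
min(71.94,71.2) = 71.2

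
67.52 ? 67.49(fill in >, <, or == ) >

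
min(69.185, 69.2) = 69.185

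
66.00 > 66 False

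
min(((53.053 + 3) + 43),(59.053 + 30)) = 89.053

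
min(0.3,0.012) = 0.012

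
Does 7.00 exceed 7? No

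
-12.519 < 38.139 True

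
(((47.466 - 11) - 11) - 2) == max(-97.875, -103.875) False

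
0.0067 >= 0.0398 False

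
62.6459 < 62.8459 True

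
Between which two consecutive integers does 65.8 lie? 65 and 66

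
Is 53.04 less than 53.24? Yes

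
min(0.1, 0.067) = 0.067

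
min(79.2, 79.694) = 79.2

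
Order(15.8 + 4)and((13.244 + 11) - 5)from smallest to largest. ((13.244 + 11) - 5), (15.8 + 4)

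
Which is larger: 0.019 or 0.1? 0.1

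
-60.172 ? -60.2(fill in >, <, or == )>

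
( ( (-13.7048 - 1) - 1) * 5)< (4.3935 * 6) True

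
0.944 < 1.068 True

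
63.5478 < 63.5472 False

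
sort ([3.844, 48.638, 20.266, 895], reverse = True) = [895, 48.638, 20.266, 3.844]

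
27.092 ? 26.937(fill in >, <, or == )>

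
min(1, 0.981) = 0.981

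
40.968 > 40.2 True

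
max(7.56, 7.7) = 7.7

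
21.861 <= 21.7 False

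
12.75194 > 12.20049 True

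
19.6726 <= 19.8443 True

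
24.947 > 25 False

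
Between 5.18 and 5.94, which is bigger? 5.94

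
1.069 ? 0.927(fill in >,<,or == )>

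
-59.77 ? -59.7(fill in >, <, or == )<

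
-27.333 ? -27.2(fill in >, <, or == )<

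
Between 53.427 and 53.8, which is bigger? 53.8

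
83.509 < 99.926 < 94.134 False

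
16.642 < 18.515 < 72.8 True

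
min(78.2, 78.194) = 78.194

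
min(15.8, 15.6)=15.6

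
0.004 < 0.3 True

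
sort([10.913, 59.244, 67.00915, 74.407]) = [10.913, 59.244, 67.00915, 74.407]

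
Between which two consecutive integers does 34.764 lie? 34 and 35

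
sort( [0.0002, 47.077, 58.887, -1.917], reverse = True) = [58.887, 47.077, 0.0002, -1.917]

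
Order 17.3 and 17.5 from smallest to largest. 17.3, 17.5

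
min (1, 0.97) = 0.97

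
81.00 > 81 False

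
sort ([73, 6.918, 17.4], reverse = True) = [73, 17.4, 6.918]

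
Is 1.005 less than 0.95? No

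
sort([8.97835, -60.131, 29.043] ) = [-60.131, 8.97835, 29.043]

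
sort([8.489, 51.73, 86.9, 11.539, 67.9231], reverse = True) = [86.9, 67.9231, 51.73, 11.539, 8.489]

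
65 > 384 False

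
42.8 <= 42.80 True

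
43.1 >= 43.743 False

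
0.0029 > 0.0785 False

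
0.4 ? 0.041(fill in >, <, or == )>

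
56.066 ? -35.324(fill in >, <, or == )>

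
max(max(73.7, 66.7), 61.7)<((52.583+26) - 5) False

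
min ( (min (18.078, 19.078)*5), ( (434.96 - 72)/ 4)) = 90.39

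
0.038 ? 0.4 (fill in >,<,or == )<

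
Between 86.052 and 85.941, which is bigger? 86.052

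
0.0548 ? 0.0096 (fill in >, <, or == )>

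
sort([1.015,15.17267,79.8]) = [1.015,15.17267,79.8]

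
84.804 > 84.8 True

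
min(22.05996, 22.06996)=22.05996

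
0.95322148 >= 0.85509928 True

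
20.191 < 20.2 True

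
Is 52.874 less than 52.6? No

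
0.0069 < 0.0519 True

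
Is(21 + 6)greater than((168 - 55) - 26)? No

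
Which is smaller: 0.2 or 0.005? 0.005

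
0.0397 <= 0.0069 False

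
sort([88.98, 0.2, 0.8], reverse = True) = [88.98, 0.8, 0.2]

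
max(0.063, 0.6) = 0.6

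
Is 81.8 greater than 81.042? Yes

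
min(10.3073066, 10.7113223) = 10.3073066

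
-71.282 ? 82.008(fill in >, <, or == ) <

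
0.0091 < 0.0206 True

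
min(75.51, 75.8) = 75.51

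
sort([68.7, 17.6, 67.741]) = [17.6, 67.741, 68.7]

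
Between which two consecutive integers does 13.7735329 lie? 13 and 14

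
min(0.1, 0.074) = 0.074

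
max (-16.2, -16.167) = -16.167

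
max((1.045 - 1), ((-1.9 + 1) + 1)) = 0.1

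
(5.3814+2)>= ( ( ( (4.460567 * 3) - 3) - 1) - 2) False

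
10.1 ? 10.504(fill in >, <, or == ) <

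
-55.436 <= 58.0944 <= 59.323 True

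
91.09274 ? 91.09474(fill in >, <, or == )<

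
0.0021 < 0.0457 True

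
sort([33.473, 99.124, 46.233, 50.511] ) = [33.473, 46.233, 50.511, 99.124]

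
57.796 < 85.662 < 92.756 True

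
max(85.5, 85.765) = 85.765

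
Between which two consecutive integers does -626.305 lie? -627 and -626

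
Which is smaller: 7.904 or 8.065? 7.904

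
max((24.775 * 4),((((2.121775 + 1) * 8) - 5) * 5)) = 99.871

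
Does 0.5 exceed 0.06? Yes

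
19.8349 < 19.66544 False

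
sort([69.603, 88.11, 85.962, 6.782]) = [6.782, 69.603, 85.962, 88.11]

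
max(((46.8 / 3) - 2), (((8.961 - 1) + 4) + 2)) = 13.961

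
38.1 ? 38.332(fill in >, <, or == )<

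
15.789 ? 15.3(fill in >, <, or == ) >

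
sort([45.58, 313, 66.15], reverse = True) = [313, 66.15, 45.58]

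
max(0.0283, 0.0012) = 0.0283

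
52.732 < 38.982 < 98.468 False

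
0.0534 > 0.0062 True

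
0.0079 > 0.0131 False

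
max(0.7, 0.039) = 0.7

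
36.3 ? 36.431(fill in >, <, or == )<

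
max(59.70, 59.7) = 59.7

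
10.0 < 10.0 False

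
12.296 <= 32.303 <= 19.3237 False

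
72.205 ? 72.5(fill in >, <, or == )<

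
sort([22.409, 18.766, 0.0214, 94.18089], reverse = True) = [94.18089, 22.409, 18.766, 0.0214]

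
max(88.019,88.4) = 88.4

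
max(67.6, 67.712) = 67.712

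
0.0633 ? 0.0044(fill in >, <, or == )>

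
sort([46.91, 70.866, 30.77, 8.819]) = [8.819, 30.77, 46.91, 70.866]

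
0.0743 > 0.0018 True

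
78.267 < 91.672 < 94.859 True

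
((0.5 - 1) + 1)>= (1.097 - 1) True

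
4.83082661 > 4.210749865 True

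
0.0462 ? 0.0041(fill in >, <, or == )>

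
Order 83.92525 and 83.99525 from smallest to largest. 83.92525, 83.99525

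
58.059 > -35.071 True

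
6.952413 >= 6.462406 True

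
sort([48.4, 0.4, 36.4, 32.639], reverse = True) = [48.4, 36.4, 32.639, 0.4]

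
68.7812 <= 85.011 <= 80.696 False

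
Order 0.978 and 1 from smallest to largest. 0.978, 1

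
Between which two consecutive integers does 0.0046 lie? 0 and 1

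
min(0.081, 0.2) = 0.081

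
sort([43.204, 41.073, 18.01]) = [18.01, 41.073, 43.204]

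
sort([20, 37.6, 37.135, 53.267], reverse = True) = [53.267, 37.6, 37.135, 20]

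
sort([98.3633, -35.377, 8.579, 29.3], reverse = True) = [98.3633, 29.3, 8.579, -35.377]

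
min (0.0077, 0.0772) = 0.0077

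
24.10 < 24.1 False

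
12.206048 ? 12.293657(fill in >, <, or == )<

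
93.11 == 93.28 False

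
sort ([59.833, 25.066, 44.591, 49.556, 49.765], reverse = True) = [59.833, 49.765, 49.556, 44.591, 25.066]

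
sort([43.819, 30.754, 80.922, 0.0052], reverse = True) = [80.922, 43.819, 30.754, 0.0052]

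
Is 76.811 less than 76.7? No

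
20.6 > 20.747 False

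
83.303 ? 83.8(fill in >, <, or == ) <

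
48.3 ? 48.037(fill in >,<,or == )>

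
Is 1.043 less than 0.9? No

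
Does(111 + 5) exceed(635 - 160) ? No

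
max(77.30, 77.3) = 77.3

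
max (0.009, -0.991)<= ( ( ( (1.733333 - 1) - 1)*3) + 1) True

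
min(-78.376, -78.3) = -78.376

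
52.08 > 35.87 True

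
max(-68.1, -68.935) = -68.1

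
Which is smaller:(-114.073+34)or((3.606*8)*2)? (-114.073+34)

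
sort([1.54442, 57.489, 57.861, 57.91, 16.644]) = [1.54442, 16.644, 57.489, 57.861, 57.91]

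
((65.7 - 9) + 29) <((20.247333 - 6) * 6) False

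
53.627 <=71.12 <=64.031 False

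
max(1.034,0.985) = 1.034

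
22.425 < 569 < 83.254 False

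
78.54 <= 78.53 False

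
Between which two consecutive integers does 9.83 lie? 9 and 10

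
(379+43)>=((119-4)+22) True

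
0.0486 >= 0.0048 True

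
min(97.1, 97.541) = 97.1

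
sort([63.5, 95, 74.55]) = [63.5, 74.55, 95]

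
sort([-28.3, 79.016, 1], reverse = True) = [79.016, 1, -28.3]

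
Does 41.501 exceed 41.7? No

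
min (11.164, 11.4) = 11.164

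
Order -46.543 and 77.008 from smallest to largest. -46.543, 77.008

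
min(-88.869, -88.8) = -88.869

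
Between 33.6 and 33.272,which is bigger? 33.6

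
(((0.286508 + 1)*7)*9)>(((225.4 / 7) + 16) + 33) False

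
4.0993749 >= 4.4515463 False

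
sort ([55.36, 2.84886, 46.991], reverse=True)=[55.36, 46.991, 2.84886]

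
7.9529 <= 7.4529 False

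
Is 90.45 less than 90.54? Yes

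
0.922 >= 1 False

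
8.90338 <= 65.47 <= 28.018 False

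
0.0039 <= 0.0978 True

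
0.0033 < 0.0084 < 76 True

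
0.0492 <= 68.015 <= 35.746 False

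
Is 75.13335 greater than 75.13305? Yes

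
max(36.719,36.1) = 36.719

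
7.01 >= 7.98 False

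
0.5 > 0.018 True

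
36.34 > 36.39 False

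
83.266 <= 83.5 True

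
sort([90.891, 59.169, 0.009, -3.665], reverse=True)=[90.891, 59.169, 0.009, -3.665]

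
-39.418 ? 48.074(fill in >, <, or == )<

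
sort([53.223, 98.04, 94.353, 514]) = [53.223, 94.353, 98.04, 514]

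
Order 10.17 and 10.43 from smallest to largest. 10.17, 10.43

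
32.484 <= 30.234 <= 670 False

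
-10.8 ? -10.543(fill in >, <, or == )<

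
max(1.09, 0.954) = 1.09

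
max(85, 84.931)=85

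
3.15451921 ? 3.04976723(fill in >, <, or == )>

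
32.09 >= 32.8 False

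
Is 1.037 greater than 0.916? Yes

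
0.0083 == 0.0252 False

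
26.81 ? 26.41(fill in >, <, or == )>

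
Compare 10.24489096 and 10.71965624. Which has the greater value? 10.71965624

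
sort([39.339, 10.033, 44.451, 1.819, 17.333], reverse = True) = [44.451, 39.339, 17.333, 10.033, 1.819]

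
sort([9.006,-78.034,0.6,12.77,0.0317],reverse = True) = [12.77,9.006,0.6,0.0317,-78.034]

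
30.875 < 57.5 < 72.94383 True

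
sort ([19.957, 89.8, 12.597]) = [12.597, 19.957, 89.8]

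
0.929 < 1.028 True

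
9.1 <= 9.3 True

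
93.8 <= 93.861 True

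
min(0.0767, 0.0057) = 0.0057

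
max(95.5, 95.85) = 95.85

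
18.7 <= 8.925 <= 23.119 False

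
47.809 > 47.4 True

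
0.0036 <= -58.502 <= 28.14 False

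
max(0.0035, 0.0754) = 0.0754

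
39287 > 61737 False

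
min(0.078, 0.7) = 0.078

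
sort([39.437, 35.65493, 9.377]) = [9.377, 35.65493, 39.437]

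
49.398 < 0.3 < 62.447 False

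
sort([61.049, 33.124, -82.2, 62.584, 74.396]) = [-82.2, 33.124, 61.049, 62.584, 74.396]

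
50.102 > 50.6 False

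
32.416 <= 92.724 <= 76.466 False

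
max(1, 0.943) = 1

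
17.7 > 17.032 True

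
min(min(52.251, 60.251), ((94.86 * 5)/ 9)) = 52.251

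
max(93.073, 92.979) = 93.073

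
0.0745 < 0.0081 False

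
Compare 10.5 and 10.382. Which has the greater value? 10.5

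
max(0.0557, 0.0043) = 0.0557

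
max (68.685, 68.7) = 68.7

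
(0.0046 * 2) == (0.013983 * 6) False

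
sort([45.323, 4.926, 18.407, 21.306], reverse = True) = [45.323, 21.306, 18.407, 4.926]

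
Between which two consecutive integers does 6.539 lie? 6 and 7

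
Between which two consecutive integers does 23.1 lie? 23 and 24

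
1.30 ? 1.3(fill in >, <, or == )==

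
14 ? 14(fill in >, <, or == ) ==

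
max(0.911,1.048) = 1.048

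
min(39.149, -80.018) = -80.018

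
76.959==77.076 False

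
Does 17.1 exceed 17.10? No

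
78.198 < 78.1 False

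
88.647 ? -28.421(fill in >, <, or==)>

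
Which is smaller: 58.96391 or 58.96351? 58.96351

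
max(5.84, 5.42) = 5.84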